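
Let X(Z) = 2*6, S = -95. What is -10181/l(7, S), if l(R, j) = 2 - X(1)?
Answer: 10181/10 ≈ 1018.1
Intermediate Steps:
X(Z) = 12
l(R, j) = -10 (l(R, j) = 2 - 1*12 = 2 - 12 = -10)
-10181/l(7, S) = -10181/(-10) = -10181*(-1/10) = 10181/10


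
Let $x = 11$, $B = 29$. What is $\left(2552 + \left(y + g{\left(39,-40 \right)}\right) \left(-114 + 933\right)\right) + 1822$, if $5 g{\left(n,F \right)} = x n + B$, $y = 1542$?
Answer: $\frac{6711462}{5} \approx 1.3423 \cdot 10^{6}$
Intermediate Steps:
$g{\left(n,F \right)} = \frac{29}{5} + \frac{11 n}{5}$ ($g{\left(n,F \right)} = \frac{11 n + 29}{5} = \frac{29 + 11 n}{5} = \frac{29}{5} + \frac{11 n}{5}$)
$\left(2552 + \left(y + g{\left(39,-40 \right)}\right) \left(-114 + 933\right)\right) + 1822 = \left(2552 + \left(1542 + \left(\frac{29}{5} + \frac{11}{5} \cdot 39\right)\right) \left(-114 + 933\right)\right) + 1822 = \left(2552 + \left(1542 + \left(\frac{29}{5} + \frac{429}{5}\right)\right) 819\right) + 1822 = \left(2552 + \left(1542 + \frac{458}{5}\right) 819\right) + 1822 = \left(2552 + \frac{8168}{5} \cdot 819\right) + 1822 = \left(2552 + \frac{6689592}{5}\right) + 1822 = \frac{6702352}{5} + 1822 = \frac{6711462}{5}$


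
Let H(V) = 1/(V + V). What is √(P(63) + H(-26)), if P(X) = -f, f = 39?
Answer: I*√26377/26 ≈ 6.2465*I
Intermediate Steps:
P(X) = -39 (P(X) = -1*39 = -39)
H(V) = 1/(2*V)
√(P(63) + H(-26)) = √(-39 + (½)/(-26)) = √(-39 + (½)*(-1/26)) = √(-39 - 1/52) = √(-2029/52) = I*√26377/26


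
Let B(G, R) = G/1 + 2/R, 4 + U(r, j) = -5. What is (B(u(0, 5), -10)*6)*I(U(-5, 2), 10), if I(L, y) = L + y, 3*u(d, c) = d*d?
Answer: -6/5 ≈ -1.2000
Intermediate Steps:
U(r, j) = -9 (U(r, j) = -4 - 5 = -9)
u(d, c) = d²/3 (u(d, c) = (d*d)/3 = d²/3)
B(G, R) = G + 2/R (B(G, R) = G*1 + 2/R = G + 2/R)
(B(u(0, 5), -10)*6)*I(U(-5, 2), 10) = (((⅓)*0² + 2/(-10))*6)*(-9 + 10) = (((⅓)*0 + 2*(-⅒))*6)*1 = ((0 - ⅕)*6)*1 = -⅕*6*1 = -6/5*1 = -6/5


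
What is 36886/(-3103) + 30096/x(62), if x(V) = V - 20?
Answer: 15306446/21721 ≈ 704.68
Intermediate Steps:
x(V) = -20 + V
36886/(-3103) + 30096/x(62) = 36886/(-3103) + 30096/(-20 + 62) = 36886*(-1/3103) + 30096/42 = -36886/3103 + 30096*(1/42) = -36886/3103 + 5016/7 = 15306446/21721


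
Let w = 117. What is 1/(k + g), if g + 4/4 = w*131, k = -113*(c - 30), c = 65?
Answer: 1/11371 ≈ 8.7943e-5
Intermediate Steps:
k = -3955 (k = -113*(65 - 30) = -113*35 = -3955)
g = 15326 (g = -1 + 117*131 = -1 + 15327 = 15326)
1/(k + g) = 1/(-3955 + 15326) = 1/11371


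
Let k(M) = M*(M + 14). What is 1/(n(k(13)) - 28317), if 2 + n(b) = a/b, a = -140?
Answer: -351/9940109 ≈ -3.5312e-5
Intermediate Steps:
k(M) = M*(14 + M)
n(b) = -2 - 140/b
1/(n(k(13)) - 28317) = 1/((-2 - 140*1/(13*(14 + 13))) - 28317) = 1/((-2 - 140/(13*27)) - 28317) = 1/((-2 - 140/351) - 28317) = 1/(-842/351 - 28317) = 1/(-9940109/351) = -351/9940109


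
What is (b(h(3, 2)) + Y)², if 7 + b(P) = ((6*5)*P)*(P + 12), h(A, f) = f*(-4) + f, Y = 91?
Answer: 992016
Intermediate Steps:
h(A, f) = -3*f (h(A, f) = -4*f + f = -3*f)
b(P) = -7 + 30*P*(12 + P) (b(P) = -7 + ((6*5)*P)*(P + 12) = -7 + (30*P)*(12 + P) = -7 + 30*P*(12 + P))
(b(h(3, 2)) + Y)² = ((-7 + 30*(-3*2)² + 360*(-3*2)) + 91)² = ((-7 + 30*(-6)² + 360*(-6)) + 91)² = ((-7 + 30*36 - 2160) + 91)² = ((-7 + 1080 - 2160) + 91)² = (-1087 + 91)² = (-996)² = 992016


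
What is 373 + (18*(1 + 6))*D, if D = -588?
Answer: -73715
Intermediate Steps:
373 + (18*(1 + 6))*D = 373 + (18*(1 + 6))*(-588) = 373 + (18*7)*(-588) = 373 + 126*(-588) = 373 - 74088 = -73715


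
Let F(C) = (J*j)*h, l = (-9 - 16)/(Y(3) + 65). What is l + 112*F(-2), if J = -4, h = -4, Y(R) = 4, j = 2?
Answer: 247271/69 ≈ 3583.6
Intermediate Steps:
l = -25/69 (l = (-9 - 16)/(4 + 65) = -25/69 ≈ -0.36232)
F(C) = 32 (F(C) = -4*2*(-4) = -8*(-4) = 32)
l + 112*F(-2) = -25/69 + 112*32 = -25/69 + 3584 = 247271/69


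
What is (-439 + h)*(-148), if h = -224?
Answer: 98124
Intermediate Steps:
(-439 + h)*(-148) = (-439 - 224)*(-148) = -663*(-148) = 98124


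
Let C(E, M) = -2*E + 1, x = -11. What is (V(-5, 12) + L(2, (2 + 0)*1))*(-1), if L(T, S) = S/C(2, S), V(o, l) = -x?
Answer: -31/3 ≈ -10.333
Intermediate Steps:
C(E, M) = 1 - 2*E
V(o, l) = 11 (V(o, l) = -1*(-11) = 11)
L(T, S) = -S/3 (L(T, S) = S/(1 - 2*2) = S/(1 - 4) = S/(-3) = S*(-⅓) = -S/3)
(V(-5, 12) + L(2, (2 + 0)*1))*(-1) = (11 - (2 + 0)/3)*(-1) = (11 - 2/3)*(-1) = (11 - ⅓*2)*(-1) = (11 - ⅔)*(-1) = (31/3)*(-1) = -31/3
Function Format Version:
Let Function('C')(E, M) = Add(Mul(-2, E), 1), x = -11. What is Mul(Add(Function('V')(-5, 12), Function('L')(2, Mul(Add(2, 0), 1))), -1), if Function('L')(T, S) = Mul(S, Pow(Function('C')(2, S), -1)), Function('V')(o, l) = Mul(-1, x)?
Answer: Rational(-31, 3) ≈ -10.333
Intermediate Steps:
Function('C')(E, M) = Add(1, Mul(-2, E))
Function('V')(o, l) = 11 (Function('V')(o, l) = Mul(-1, -11) = 11)
Function('L')(T, S) = Mul(Rational(-1, 3), S) (Function('L')(T, S) = Mul(S, Pow(Add(1, Mul(-2, 2)), -1)) = Mul(S, Pow(Add(1, -4), -1)) = Mul(S, Pow(-3, -1)) = Mul(S, Rational(-1, 3)) = Mul(Rational(-1, 3), S))
Mul(Add(Function('V')(-5, 12), Function('L')(2, Mul(Add(2, 0), 1))), -1) = Mul(Add(11, Mul(Rational(-1, 3), Mul(Add(2, 0), 1))), -1) = Mul(Add(11, Mul(Rational(-1, 3), Mul(2, 1))), -1) = Mul(Add(11, Mul(Rational(-1, 3), 2)), -1) = Mul(Add(11, Rational(-2, 3)), -1) = Mul(Rational(31, 3), -1) = Rational(-31, 3)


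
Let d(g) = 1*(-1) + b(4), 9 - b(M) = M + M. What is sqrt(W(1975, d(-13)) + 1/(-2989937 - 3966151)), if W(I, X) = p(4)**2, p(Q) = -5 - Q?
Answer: 13*sqrt(5797869784626)/3478044 ≈ 9.0000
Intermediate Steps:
b(M) = 9 - 2*M (b(M) = 9 - (M + M) = 9 - 2*M)
d(g) = 0 (d(g) = 1*(-1) + (9 - 2*4) = -1 + (9 - 8) = -1 + 1 = 0)
W(I, X) = 81 (W(I, X) = (-5 - 1*4)**2 = (-5 - 4)**2 = (-9)**2 = 81)
sqrt(W(1975, d(-13)) + 1/(-2989937 - 3966151)) = sqrt(81 + 1/(-2989937 - 3966151)) = sqrt(81 + 1/(-6956088)) = sqrt(81 - 1/6956088) = sqrt(563443127/6956088) = 13*sqrt(5797869784626)/3478044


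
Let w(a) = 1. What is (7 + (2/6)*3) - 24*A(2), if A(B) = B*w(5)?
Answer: -40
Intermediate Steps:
A(B) = B (A(B) = B*1 = B)
(7 + (2/6)*3) - 24*A(2) = (7 + (2/6)*3) - 24*2 = (7 + (2*(1/6))*3) - 48 = (7 + (1/3)*3) - 48 = (7 + 1) - 48 = 8 - 48 = -40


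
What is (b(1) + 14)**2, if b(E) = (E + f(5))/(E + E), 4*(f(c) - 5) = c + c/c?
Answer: 5041/16 ≈ 315.06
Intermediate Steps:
f(c) = 21/4 + c/4 (f(c) = 5 + (c + c/c)/4 = 5 + (c + 1)/4 = 5 + (1 + c)/4 = 5 + (1/4 + c/4) = 21/4 + c/4)
b(E) = (13/2 + E)/(2*E) (b(E) = (E + (21/4 + (1/4)*5))/(E + E) = (E + (21/4 + 5/4))/((2*E)) = (E + 13/2)*(1/(2*E)) = (13/2 + E)*(1/(2*E)) = (13/2 + E)/(2*E))
(b(1) + 14)**2 = ((1/4)*(13 + 2*1)/1 + 14)**2 = ((1/4)*1*(13 + 2) + 14)**2 = ((1/4)*1*15 + 14)**2 = (15/4 + 14)**2 = (71/4)**2 = 5041/16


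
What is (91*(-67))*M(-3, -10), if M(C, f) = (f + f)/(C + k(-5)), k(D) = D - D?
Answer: -121940/3 ≈ -40647.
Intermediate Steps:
k(D) = 0
M(C, f) = 2*f/C (M(C, f) = (f + f)/(C + 0) = (2*f)/C = 2*f/C)
(91*(-67))*M(-3, -10) = (91*(-67))*(2*(-10)/(-3)) = -12194*(-10)*(-1)/3 = -6097*20/3 = -121940/3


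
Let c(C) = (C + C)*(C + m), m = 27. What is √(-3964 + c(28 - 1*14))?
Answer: 16*I*√11 ≈ 53.066*I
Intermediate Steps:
c(C) = 2*C*(27 + C) (c(C) = (C + C)*(C + 27) = (2*C)*(27 + C) = 2*C*(27 + C))
√(-3964 + c(28 - 1*14)) = √(-3964 + 2*(28 - 1*14)*(27 + (28 - 1*14))) = √(-3964 + 2*(28 - 14)*(27 + (28 - 14))) = √(-3964 + 2*14*(27 + 14)) = √(-3964 + 2*14*41) = √(-3964 + 1148) = √(-2816) = 16*I*√11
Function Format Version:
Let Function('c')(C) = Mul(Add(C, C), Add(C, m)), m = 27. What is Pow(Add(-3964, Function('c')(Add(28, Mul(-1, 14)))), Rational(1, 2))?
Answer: Mul(16, I, Pow(11, Rational(1, 2))) ≈ Mul(53.066, I)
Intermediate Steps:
Function('c')(C) = Mul(2, C, Add(27, C)) (Function('c')(C) = Mul(Add(C, C), Add(C, 27)) = Mul(Mul(2, C), Add(27, C)) = Mul(2, C, Add(27, C)))
Pow(Add(-3964, Function('c')(Add(28, Mul(-1, 14)))), Rational(1, 2)) = Pow(Add(-3964, Mul(2, Add(28, Mul(-1, 14)), Add(27, Add(28, Mul(-1, 14))))), Rational(1, 2)) = Pow(Add(-3964, Mul(2, Add(28, -14), Add(27, Add(28, -14)))), Rational(1, 2)) = Pow(Add(-3964, Mul(2, 14, Add(27, 14))), Rational(1, 2)) = Pow(Add(-3964, Mul(2, 14, 41)), Rational(1, 2)) = Pow(Add(-3964, 1148), Rational(1, 2)) = Pow(-2816, Rational(1, 2)) = Mul(16, I, Pow(11, Rational(1, 2)))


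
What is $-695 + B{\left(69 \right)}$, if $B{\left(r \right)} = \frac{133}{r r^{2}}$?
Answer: $- \frac{228313622}{328509} \approx -695.0$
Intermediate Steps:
$B{\left(r \right)} = \frac{133}{r^{3}}$
$-695 + B{\left(69 \right)} = -695 + \frac{133}{328509} = - \frac{228313622}{328509}$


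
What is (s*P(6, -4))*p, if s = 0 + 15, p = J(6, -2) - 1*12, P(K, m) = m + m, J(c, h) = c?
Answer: 720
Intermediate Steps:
P(K, m) = 2*m
p = -6 (p = 6 - 1*12 = 6 - 12 = -6)
s = 15
(s*P(6, -4))*p = (15*(2*(-4)))*(-6) = (15*(-8))*(-6) = -120*(-6) = 720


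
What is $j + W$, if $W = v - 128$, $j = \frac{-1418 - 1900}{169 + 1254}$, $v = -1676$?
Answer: $- \frac{2570410}{1423} \approx -1806.3$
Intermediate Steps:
$j = - \frac{3318}{1423} \approx -2.3317$
$W = -1804$ ($W = -1676 - 128 = -1804$)
$j + W = - \frac{3318}{1423} - 1804 = - \frac{2570410}{1423}$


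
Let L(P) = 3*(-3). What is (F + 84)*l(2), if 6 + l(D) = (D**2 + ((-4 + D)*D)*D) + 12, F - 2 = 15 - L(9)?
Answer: 220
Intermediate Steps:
L(P) = -9
F = 26 (F = 2 + (15 - 1*(-9)) = 2 + (15 + 9) = 2 + 24 = 26)
l(D) = 6 + D**2 + D**2*(-4 + D) (l(D) = -6 + ((D**2 + ((-4 + D)*D)*D) + 12) = -6 + ((D**2 + (D*(-4 + D))*D) + 12) = -6 + ((D**2 + D**2*(-4 + D)) + 12) = -6 + (12 + D**2 + D**2*(-4 + D)) = 6 + D**2 + D**2*(-4 + D))
(F + 84)*l(2) = (26 + 84)*(6 + 2**3 - 3*2**2) = 110*(6 + 8 - 3*4) = 110*(6 + 8 - 12) = 110*2 = 220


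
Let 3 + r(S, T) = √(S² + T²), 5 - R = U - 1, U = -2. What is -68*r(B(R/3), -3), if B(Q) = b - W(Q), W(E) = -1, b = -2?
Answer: 204 - 68*√10 ≈ -11.035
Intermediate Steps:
R = 8 (R = 5 - (-2 - 1) = 5 - 1*(-3) = 5 + 3 = 8)
B(Q) = -1 (B(Q) = -2 - 1*(-1) = -2 + 1 = -1)
r(S, T) = -3 + √(S² + T²)
-68*r(B(R/3), -3) = -68*(-3 + √((-1)² + (-3)²)) = -68*(-3 + √(1 + 9)) = -68*(-3 + √10) = 204 - 68*√10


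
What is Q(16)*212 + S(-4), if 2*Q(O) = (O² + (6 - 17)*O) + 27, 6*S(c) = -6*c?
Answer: 11346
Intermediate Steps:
S(c) = -c (S(c) = (-6*c)/6 = -c)
Q(O) = 27/2 + O²/2 - 11*O/2 (Q(O) = ((O² + (6 - 17)*O) + 27)/2 = ((O² - 11*O) + 27)/2 = (27 + O² - 11*O)/2 = 27/2 + O²/2 - 11*O/2)
Q(16)*212 + S(-4) = (27/2 + (½)*16² - 11/2*16)*212 - 1*(-4) = (27/2 + (½)*256 - 88)*212 + 4 = (27/2 + 128 - 88)*212 + 4 = (107/2)*212 + 4 = 11342 + 4 = 11346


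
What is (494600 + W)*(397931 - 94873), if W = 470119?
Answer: 292365810702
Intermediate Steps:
(494600 + W)*(397931 - 94873) = (494600 + 470119)*(397931 - 94873) = 964719*303058 = 292365810702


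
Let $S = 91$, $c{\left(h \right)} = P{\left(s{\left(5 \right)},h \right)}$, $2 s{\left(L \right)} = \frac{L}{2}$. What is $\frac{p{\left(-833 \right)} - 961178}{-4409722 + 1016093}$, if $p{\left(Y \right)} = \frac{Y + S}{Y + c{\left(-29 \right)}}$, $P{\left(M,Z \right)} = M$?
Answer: $\frac{3197836238}{11290603683} \approx 0.28323$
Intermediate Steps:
$s{\left(L \right)} = \frac{L}{4}$ ($s{\left(L \right)} = \frac{L \frac{1}{2}}{2} = \frac{\frac{1}{2} L}{2} = \frac{L}{4}$)
$c{\left(h \right)} = \frac{5}{4}$ ($c{\left(h \right)} = \frac{1}{4} \cdot 5 = \frac{5}{4}$)
$p{\left(Y \right)} = \frac{91 + Y}{\frac{5}{4} + Y}$ ($p{\left(Y \right)} = \frac{Y + 91}{Y + \frac{5}{4}} = \frac{91 + Y}{\frac{5}{4} + Y}$)
$\frac{p{\left(-833 \right)} - 961178}{-4409722 + 1016093} = \frac{\frac{4 \left(91 - 833\right)}{5 + 4 \left(-833\right)} - 961178}{-4409722 + 1016093} = \frac{4 \frac{1}{5 - 3332} \left(-742\right) - 961178}{-3393629} = \left(4 \frac{1}{-3327} \left(-742\right) - 961178\right) \left(- \frac{1}{3393629}\right) = \left(4 \left(- \frac{1}{3327}\right) \left(-742\right) - 961178\right) \left(- \frac{1}{3393629}\right) = \left(\frac{2968}{3327} - 961178\right) \left(- \frac{1}{3393629}\right) = \left(- \frac{3197836238}{3327}\right) \left(- \frac{1}{3393629}\right) = \frac{3197836238}{11290603683}$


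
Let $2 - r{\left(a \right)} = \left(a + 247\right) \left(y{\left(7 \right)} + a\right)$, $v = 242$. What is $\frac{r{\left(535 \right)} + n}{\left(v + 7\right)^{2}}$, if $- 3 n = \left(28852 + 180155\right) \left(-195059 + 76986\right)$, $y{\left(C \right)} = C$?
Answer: $\frac{8225603995}{62001} \approx 1.3267 \cdot 10^{5}$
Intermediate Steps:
$r{\left(a \right)} = 2 - \left(7 + a\right) \left(247 + a\right)$ ($r{\left(a \right)} = 2 - \left(a + 247\right) \left(7 + a\right) = 2 - \left(247 + a\right) \left(7 + a\right) = 2 - \left(7 + a\right) \left(247 + a\right)$)
$n = 8226027837$ ($n = - \frac{\left(28852 + 180155\right) \left(-195059 + 76986\right)}{3} = - \frac{209007 \left(-118073\right)}{3} = \left(- \frac{1}{3}\right) \left(-24678083511\right) = 8226027837$)
$\frac{r{\left(535 \right)} + n}{\left(v + 7\right)^{2}} = \frac{\left(-1727 - 535^{2} - 135890\right) + 8226027837}{\left(242 + 7\right)^{2}} = \frac{\left(-1727 - 286225 - 135890\right) + 8226027837}{249^{2}} = \frac{\left(-1727 - 286225 - 135890\right) + 8226027837}{62001} = \left(-423842 + 8226027837\right) \frac{1}{62001} = 8225603995 \cdot \frac{1}{62001} = \frac{8225603995}{62001}$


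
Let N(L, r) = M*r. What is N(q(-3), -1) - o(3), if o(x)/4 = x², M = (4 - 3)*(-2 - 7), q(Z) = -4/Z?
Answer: -27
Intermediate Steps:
M = -9 (M = 1*(-9) = -9)
N(L, r) = -9*r
o(x) = 4*x²
N(q(-3), -1) - o(3) = -9*(-1) - 4*3² = 9 - 4*9 = 9 - 1*36 = 9 - 36 = -27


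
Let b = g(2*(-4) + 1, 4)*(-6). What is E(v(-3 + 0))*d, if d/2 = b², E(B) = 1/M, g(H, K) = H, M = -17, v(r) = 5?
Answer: -3528/17 ≈ -207.53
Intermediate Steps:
b = 42 (b = (2*(-4) + 1)*(-6) = (-8 + 1)*(-6) = -7*(-6) = 42)
E(B) = -1/17 (E(B) = 1/(-17) = -1/17)
d = 3528 (d = 2*42² = 2*1764 = 3528)
E(v(-3 + 0))*d = -1/17*3528 = -3528/17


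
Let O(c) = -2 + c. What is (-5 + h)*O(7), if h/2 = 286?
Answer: 2835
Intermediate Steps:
h = 572 (h = 2*286 = 572)
(-5 + h)*O(7) = (-5 + 572)*(-2 + 7) = 567*5 = 2835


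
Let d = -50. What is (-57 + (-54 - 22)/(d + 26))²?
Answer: 104329/36 ≈ 2898.0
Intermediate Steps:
(-57 + (-54 - 22)/(d + 26))² = (-57 + (-54 - 22)/(-50 + 26))² = (-57 - 76/(-24))² = (-57 - 76*(-1/24))² = (-57 + 19/6)² = (-323/6)² = 104329/36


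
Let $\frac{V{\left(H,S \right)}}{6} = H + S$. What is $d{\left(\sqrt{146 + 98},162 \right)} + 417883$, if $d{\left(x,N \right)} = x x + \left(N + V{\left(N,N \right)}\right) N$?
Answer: $759299$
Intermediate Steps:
$V{\left(H,S \right)} = 6 H + 6 S$ ($V{\left(H,S \right)} = 6 \left(H + S\right) = 6 H + 6 S$)
$d{\left(x,N \right)} = x^{2} + 13 N^{2}$ ($d{\left(x,N \right)} = x x + \left(N + \left(6 N + 6 N\right)\right) N = x^{2} + \left(N + 12 N\right) N = x^{2} + 13 N N = x^{2} + 13 N^{2}$)
$d{\left(\sqrt{146 + 98},162 \right)} + 417883 = \left(\left(\sqrt{146 + 98}\right)^{2} + 13 \cdot 162^{2}\right) + 417883 = \left(\left(\sqrt{244}\right)^{2} + 13 \cdot 26244\right) + 417883 = \left(\left(2 \sqrt{61}\right)^{2} + 341172\right) + 417883 = \left(244 + 341172\right) + 417883 = 341416 + 417883 = 759299$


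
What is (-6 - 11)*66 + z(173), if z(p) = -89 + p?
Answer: -1038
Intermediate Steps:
(-6 - 11)*66 + z(173) = (-6 - 11)*66 + (-89 + 173) = -17*66 + 84 = -1122 + 84 = -1038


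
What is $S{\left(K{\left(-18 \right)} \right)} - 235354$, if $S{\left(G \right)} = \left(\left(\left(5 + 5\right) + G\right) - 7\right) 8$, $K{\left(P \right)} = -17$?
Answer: $-235466$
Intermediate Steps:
$S{\left(G \right)} = 24 + 8 G$ ($S{\left(G \right)} = \left(\left(10 + G\right) - 7\right) 8 = \left(3 + G\right) 8 = 24 + 8 G$)
$S{\left(K{\left(-18 \right)} \right)} - 235354 = \left(24 + 8 \left(-17\right)\right) - 235354 = \left(24 - 136\right) - 235354 = -112 - 235354 = -235466$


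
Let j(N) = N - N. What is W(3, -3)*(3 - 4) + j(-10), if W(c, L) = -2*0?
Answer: 0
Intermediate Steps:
W(c, L) = 0
j(N) = 0
W(3, -3)*(3 - 4) + j(-10) = 0*(3 - 4) + 0 = 0*(-1) + 0 = 0 + 0 = 0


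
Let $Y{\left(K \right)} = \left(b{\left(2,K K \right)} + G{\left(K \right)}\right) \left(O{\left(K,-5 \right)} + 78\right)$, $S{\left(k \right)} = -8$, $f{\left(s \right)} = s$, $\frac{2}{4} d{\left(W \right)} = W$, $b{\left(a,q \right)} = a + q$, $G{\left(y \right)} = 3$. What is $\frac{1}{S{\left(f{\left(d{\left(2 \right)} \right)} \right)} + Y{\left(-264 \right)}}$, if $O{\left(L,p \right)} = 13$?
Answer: $\frac{1}{6342783} \approx 1.5766 \cdot 10^{-7}$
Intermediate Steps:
$d{\left(W \right)} = 2 W$
$Y{\left(K \right)} = 455 + 91 K^{2}$ ($Y{\left(K \right)} = \left(\left(2 + K K\right) + 3\right) \left(13 + 78\right) = \left(\left(2 + K^{2}\right) + 3\right) 91 = \left(5 + K^{2}\right) 91 = 455 + 91 K^{2}$)
$\frac{1}{S{\left(f{\left(d{\left(2 \right)} \right)} \right)} + Y{\left(-264 \right)}} = \frac{1}{-8 + \left(455 + 91 \left(-264\right)^{2}\right)} = \frac{1}{-8 + \left(455 + 91 \cdot 69696\right)} = \frac{1}{-8 + \left(455 + 6342336\right)} = \frac{1}{-8 + 6342791} = \frac{1}{6342783}$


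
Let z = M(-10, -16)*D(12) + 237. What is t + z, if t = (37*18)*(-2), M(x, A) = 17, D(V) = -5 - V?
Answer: -1384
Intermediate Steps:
t = -1332 (t = 666*(-2) = -1332)
z = -52 (z = 17*(-5 - 1*12) + 237 = 17*(-5 - 12) + 237 = 17*(-17) + 237 = -289 + 237 = -52)
t + z = -1332 - 52 = -1384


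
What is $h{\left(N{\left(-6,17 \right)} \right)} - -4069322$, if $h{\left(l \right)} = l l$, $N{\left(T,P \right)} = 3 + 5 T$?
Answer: $4070051$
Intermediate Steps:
$h{\left(l \right)} = l^{2}$
$h{\left(N{\left(-6,17 \right)} \right)} - -4069322 = \left(3 + 5 \left(-6\right)\right)^{2} - -4069322 = \left(3 - 30\right)^{2} + 4069322 = \left(-27\right)^{2} + 4069322 = 729 + 4069322 = 4070051$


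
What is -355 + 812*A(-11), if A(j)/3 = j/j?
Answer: 2081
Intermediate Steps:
A(j) = 3 (A(j) = 3*(j/j) = 3*1 = 3)
-355 + 812*A(-11) = -355 + 812*3 = -355 + 2436 = 2081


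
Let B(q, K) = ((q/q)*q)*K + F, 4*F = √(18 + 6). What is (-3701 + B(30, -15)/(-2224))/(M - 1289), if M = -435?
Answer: 4115287/1917088 + √6/7668352 ≈ 2.1466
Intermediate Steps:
F = √6/2 (F = √(18 + 6)/4 = √24/4 = (2*√6)/4 = √6/2 ≈ 1.2247)
B(q, K) = √6/2 + K*q (B(q, K) = ((q/q)*q)*K + √6/2 = (1*q)*K + √6/2 = q*K + √6/2 = K*q + √6/2 = √6/2 + K*q)
(-3701 + B(30, -15)/(-2224))/(M - 1289) = (-3701 + (√6/2 - 15*30)/(-2224))/(-435 - 1289) = (-3701 + (√6/2 - 450)*(-1/2224))/(-1724) = (-3701 + (-450 + √6/2)*(-1/2224))*(-1/1724) = (-3701 + (225/1112 - √6/4448))*(-1/1724) = (-4115287/1112 - √6/4448)*(-1/1724) = 4115287/1917088 + √6/7668352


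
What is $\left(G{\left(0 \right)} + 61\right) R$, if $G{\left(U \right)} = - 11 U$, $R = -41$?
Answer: $-2501$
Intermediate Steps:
$\left(G{\left(0 \right)} + 61\right) R = \left(\left(-11\right) 0 + 61\right) \left(-41\right) = \left(0 + 61\right) \left(-41\right) = 61 \left(-41\right) = -2501$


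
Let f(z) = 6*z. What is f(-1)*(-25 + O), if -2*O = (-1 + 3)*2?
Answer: 162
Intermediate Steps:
O = -2 (O = -(-1 + 3)*2/2 = -2 ≈ -2.0000)
f(-1)*(-25 + O) = (6*(-1))*(-25 - 2) = -6*(-27) = 162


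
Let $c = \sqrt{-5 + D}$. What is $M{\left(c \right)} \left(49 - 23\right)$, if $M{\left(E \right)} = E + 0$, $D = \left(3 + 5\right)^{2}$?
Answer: $26 \sqrt{59} \approx 199.71$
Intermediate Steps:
$D = 64$ ($D = 8^{2} = 64$)
$c = \sqrt{59}$ ($c = \sqrt{-5 + 64} = \sqrt{59} \approx 7.6811$)
$M{\left(E \right)} = E$
$M{\left(c \right)} \left(49 - 23\right) = \sqrt{59} \left(49 - 23\right) = \sqrt{59} \cdot 26 = 26 \sqrt{59}$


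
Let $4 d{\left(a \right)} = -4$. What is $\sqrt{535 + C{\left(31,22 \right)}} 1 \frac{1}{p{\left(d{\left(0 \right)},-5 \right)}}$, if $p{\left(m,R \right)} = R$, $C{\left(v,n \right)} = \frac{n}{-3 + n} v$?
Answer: $- \frac{\sqrt{206093}}{95} \approx -4.7787$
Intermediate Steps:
$d{\left(a \right)} = -1$ ($d{\left(a \right)} = \frac{1}{4} \left(-4\right) = -1$)
$C{\left(v,n \right)} = \frac{n v}{-3 + n}$ ($C{\left(v,n \right)} = \frac{n}{-3 + n} v = \frac{n v}{-3 + n}$)
$\sqrt{535 + C{\left(31,22 \right)}} 1 \frac{1}{p{\left(d{\left(0 \right)},-5 \right)}} = \sqrt{535 + 22 \cdot 31 \frac{1}{-3 + 22}} \cdot 1 \frac{1}{-5} = \sqrt{535 + 22 \cdot 31 \cdot \frac{1}{19}} \cdot 1 \left(- \frac{1}{5}\right) = \sqrt{535 + 22 \cdot 31 \cdot \frac{1}{19}} \left(- \frac{1}{5}\right) = \sqrt{535 + \frac{682}{19}} \left(- \frac{1}{5}\right) = \sqrt{\frac{10847}{19}} \left(- \frac{1}{5}\right) = \frac{\sqrt{206093}}{19} \left(- \frac{1}{5}\right) = - \frac{\sqrt{206093}}{95}$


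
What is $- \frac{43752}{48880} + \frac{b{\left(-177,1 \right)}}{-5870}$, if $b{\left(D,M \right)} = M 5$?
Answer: $- \frac{1606679}{1793285} \approx -0.89594$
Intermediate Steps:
$b{\left(D,M \right)} = 5 M$
$- \frac{43752}{48880} + \frac{b{\left(-177,1 \right)}}{-5870} = - \frac{43752}{48880} + \frac{5 \cdot 1}{-5870} = \left(-43752\right) \frac{1}{48880} + 5 \left(- \frac{1}{5870}\right) = - \frac{5469}{6110} - \frac{1}{1174} = - \frac{1606679}{1793285}$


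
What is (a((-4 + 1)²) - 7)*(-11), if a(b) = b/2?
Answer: 55/2 ≈ 27.500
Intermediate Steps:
a(b) = b/2 (a(b) = b*(½) = b/2)
(a((-4 + 1)²) - 7)*(-11) = ((-4 + 1)²/2 - 7)*(-11) = ((½)*(-3)² - 7)*(-11) = ((½)*9 - 7)*(-11) = (9/2 - 7)*(-11) = -5/2*(-11) = 55/2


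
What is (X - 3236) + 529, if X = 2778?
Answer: 71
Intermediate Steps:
(X - 3236) + 529 = (2778 - 3236) + 529 = -458 + 529 = 71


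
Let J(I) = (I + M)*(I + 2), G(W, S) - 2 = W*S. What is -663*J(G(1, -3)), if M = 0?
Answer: 663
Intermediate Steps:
G(W, S) = 2 + S*W (G(W, S) = 2 + W*S = 2 + S*W)
J(I) = I*(2 + I) (J(I) = (I + 0)*(I + 2) = I*(2 + I))
-663*J(G(1, -3)) = -663*(2 - 3*1)*(2 + (2 - 3*1)) = -663*(2 - 3)*(2 + (2 - 3)) = -(-663)*(2 - 1) = -(-663) = -663*(-1) = 663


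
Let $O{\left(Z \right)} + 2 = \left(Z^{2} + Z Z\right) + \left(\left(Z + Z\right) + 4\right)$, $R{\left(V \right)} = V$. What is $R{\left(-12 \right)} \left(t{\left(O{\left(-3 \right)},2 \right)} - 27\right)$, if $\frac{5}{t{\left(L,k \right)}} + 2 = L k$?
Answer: $\frac{4182}{13} \approx 321.69$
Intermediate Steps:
$O{\left(Z \right)} = 2 + 2 Z + 2 Z^{2}$ ($O{\left(Z \right)} = -2 + \left(\left(Z^{2} + Z Z\right) + \left(\left(Z + Z\right) + 4\right)\right) = -2 + \left(\left(Z^{2} + Z^{2}\right) + \left(2 Z + 4\right)\right) = -2 + \left(2 Z^{2} + \left(4 + 2 Z\right)\right) = -2 + \left(4 + 2 Z + 2 Z^{2}\right) = 2 + 2 Z + 2 Z^{2}$)
$t{\left(L,k \right)} = \frac{5}{-2 + L k}$
$R{\left(-12 \right)} \left(t{\left(O{\left(-3 \right)},2 \right)} - 27\right) = - 12 \left(\frac{5}{-2 + \left(2 + 2 \left(-3\right) + 2 \left(-3\right)^{2}\right) 2} - 27\right) = - 12 \left(\frac{5}{-2 + \left(2 - 6 + 2 \cdot 9\right) 2} - 27\right) = - 12 \left(\frac{5}{-2 + \left(2 - 6 + 18\right) 2} - 27\right) = - 12 \left(\frac{5}{-2 + 14 \cdot 2} - 27\right) = - 12 \left(\frac{5}{-2 + 28} - 27\right) = - 12 \left(\frac{5}{26} - 27\right) = \left(-12\right) \left(- \frac{697}{26}\right) = \frac{4182}{13}$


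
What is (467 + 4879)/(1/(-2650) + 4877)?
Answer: 14166900/12924049 ≈ 1.0962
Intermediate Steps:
(467 + 4879)/(1/(-2650) + 4877) = 5346/(-1/2650 + 4877) = 5346/(12924049/2650) = 5346*(2650/12924049) = 14166900/12924049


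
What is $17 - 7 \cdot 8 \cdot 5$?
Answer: $-263$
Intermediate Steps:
$17 - 7 \cdot 8 \cdot 5 = 17 - 280 = -263$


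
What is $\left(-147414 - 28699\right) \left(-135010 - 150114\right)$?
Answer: $50214043012$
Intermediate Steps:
$\left(-147414 - 28699\right) \left(-135010 - 150114\right) = \left(-176113\right) \left(-285124\right) = 50214043012$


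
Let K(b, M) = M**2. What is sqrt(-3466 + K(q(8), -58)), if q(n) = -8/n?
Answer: I*sqrt(102) ≈ 10.1*I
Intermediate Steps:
sqrt(-3466 + K(q(8), -58)) = sqrt(-3466 + (-58)**2) = sqrt(-3466 + 3364) = sqrt(-102) = I*sqrt(102)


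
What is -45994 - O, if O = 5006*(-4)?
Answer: -25970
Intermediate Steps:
O = -20024
-45994 - O = -45994 - 1*(-20024) = -45994 + 20024 = -25970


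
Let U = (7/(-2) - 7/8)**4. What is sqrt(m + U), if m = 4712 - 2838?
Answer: sqrt(9176529)/64 ≈ 47.332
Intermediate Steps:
m = 1874
U = 1500625/4096 (U = (7*(-1/2) - 7*1/8)**4 = (-7/2 - 7/8)**4 = (-35/8)**4 = 1500625/4096 ≈ 366.36)
sqrt(m + U) = sqrt(1874 + 1500625/4096) = sqrt(9176529/4096) = sqrt(9176529)/64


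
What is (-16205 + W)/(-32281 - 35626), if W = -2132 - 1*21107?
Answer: 39444/67907 ≈ 0.58085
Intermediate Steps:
W = -23239 (W = -2132 - 21107 = -23239)
(-16205 + W)/(-32281 - 35626) = (-16205 - 23239)/(-32281 - 35626) = -39444/(-67907) = -39444*(-1/67907) = 39444/67907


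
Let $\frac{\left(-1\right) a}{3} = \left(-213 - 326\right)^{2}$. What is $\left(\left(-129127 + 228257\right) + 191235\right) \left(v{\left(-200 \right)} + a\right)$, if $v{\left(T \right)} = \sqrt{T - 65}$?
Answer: $-253071390495 + 290365 i \sqrt{265} \approx -2.5307 \cdot 10^{11} + 4.7268 \cdot 10^{6} i$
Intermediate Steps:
$v{\left(T \right)} = \sqrt{-65 + T}$
$a = -871563$ ($a = - 3 \left(-213 - 326\right)^{2} = - 3 \left(-539\right)^{2} = \left(-3\right) 290521 = -871563$)
$\left(\left(-129127 + 228257\right) + 191235\right) \left(v{\left(-200 \right)} + a\right) = \left(\left(-129127 + 228257\right) + 191235\right) \left(\sqrt{-65 - 200} - 871563\right) = \left(99130 + 191235\right) \left(\sqrt{-265} - 871563\right) = 290365 \left(i \sqrt{265} - 871563\right) = 290365 \left(-871563 + i \sqrt{265}\right) = -253071390495 + 290365 i \sqrt{265}$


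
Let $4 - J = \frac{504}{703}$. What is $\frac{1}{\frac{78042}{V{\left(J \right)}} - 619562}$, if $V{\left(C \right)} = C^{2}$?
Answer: $- \frac{2663432}{1630876727395} \approx -1.6331 \cdot 10^{-6}$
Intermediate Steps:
$J = \frac{2308}{703}$ ($J = 4 - \frac{504}{703} = \frac{2308}{703} \approx 3.2831$)
$\frac{1}{\frac{78042}{V{\left(J \right)}} - 619562} = \frac{1}{\frac{78042}{\left(\frac{2308}{703}\right)^{2}} - 619562} = \frac{1}{\frac{78042}{\frac{5326864}{494209}} - 619562} = \frac{1}{78042 \cdot \frac{494209}{5326864} - 619562} = \frac{1}{\frac{19284529389}{2663432} - 619562} = \frac{1}{- \frac{1630876727395}{2663432}} = - \frac{2663432}{1630876727395}$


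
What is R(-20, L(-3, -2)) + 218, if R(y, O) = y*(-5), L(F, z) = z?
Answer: 318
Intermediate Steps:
R(y, O) = -5*y
R(-20, L(-3, -2)) + 218 = -5*(-20) + 218 = 100 + 218 = 318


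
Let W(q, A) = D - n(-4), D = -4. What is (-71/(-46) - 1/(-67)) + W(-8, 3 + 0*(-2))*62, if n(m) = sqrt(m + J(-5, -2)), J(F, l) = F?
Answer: -759533/3082 - 186*I ≈ -246.44 - 186.0*I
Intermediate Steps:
n(m) = sqrt(-5 + m) (n(m) = sqrt(m - 5) = sqrt(-5 + m))
W(q, A) = -4 - 3*I (W(q, A) = -4 - sqrt(-5 - 4) = -4 - sqrt(-9) = -4 - 3*I)
(-71/(-46) - 1/(-67)) + W(-8, 3 + 0*(-2))*62 = (-71/(-46) - 1/(-67)) + (-4 - 3*I)*62 = (-71*(-1/46) - 1*(-1/67)) + (-248 - 186*I) = (71/46 + 1/67) + (-248 - 186*I) = 4803/3082 + (-248 - 186*I) = -759533/3082 - 186*I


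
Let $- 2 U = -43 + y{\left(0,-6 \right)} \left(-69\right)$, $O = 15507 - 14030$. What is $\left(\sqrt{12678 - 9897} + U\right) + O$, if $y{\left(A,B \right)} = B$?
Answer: $\frac{2583}{2} + 3 \sqrt{309} \approx 1344.2$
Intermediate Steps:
$O = 1477$ ($O = 15507 - 14030 = 1477$)
$U = - \frac{371}{2}$ ($U = - \frac{-43 - -414}{2} = - \frac{-43 + 414}{2} = \left(- \frac{1}{2}\right) 371 = - \frac{371}{2} \approx -185.5$)
$\left(\sqrt{12678 - 9897} + U\right) + O = \left(\sqrt{12678 - 9897} - \frac{371}{2}\right) + 1477 = \left(\sqrt{2781} - \frac{371}{2}\right) + 1477 = \left(3 \sqrt{309} - \frac{371}{2}\right) + 1477 = \left(- \frac{371}{2} + 3 \sqrt{309}\right) + 1477 = \frac{2583}{2} + 3 \sqrt{309}$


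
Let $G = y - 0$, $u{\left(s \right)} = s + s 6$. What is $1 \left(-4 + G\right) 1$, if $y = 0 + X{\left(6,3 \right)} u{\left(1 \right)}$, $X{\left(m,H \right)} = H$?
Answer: $17$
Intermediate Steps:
$u{\left(s \right)} = 7 s$ ($u{\left(s \right)} = s + 6 s = 7 s$)
$y = 21$ ($y = 0 + 3 \cdot 7 \cdot 1 = 0 + 3 \cdot 7 = 0 + 21 = 21$)
$G = 21$ ($G = 21 - 0 = 21 + 0 = 21$)
$1 \left(-4 + G\right) 1 = 1 \left(-4 + 21\right) 1 = 1 \cdot 17 \cdot 1 = 1 \cdot 17 = 17$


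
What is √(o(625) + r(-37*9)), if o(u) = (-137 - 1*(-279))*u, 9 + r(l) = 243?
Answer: 14*√454 ≈ 298.30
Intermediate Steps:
r(l) = 234 (r(l) = -9 + 243 = 234)
o(u) = 142*u (o(u) = (-137 + 279)*u = 142*u)
√(o(625) + r(-37*9)) = √(142*625 + 234) = √(88750 + 234) = √88984 = 14*√454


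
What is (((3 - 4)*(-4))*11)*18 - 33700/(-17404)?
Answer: 3454417/4351 ≈ 793.94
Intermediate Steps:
(((3 - 4)*(-4))*11)*18 - 33700/(-17404) = (-1*(-4)*11)*18 - 33700*(-1)/17404 = (4*11)*18 - 1*(-8425/4351) = 44*18 + 8425/4351 = 792 + 8425/4351 = 3454417/4351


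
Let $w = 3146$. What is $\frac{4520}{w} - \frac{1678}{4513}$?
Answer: $\frac{7559886}{7098949} \approx 1.0649$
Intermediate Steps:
$\frac{4520}{w} - \frac{1678}{4513} = \frac{4520}{3146} - \frac{1678}{4513} = 4520 \cdot \frac{1}{3146} - \frac{1678}{4513} = \frac{2260}{1573} - \frac{1678}{4513} = \frac{7559886}{7098949}$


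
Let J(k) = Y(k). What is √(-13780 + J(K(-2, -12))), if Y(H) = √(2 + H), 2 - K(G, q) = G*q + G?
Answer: √(-13780 + 3*I*√2) ≈ 0.0181 + 117.39*I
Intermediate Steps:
K(G, q) = 2 - G - G*q (K(G, q) = 2 - (G*q + G) = 2 - (G + G*q) = 2 + (-G - G*q) = 2 - G - G*q)
J(k) = √(2 + k)
√(-13780 + J(K(-2, -12))) = √(-13780 + √(2 + (2 - 1*(-2) - 1*(-2)*(-12)))) = √(-13780 + √(2 + (2 + 2 - 24))) = √(-13780 + √(2 - 20)) = √(-13780 + √(-18)) = √(-13780 + 3*I*√2)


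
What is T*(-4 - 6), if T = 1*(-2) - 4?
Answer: 60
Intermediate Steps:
T = -6 (T = -2 - 4 = -6)
T*(-4 - 6) = -6*(-4 - 6) = -6*(-10) = 60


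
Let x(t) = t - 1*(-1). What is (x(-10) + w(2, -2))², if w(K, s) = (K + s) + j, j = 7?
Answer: 4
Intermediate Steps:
x(t) = 1 + t (x(t) = t + 1 = 1 + t)
w(K, s) = 7 + K + s (w(K, s) = (K + s) + 7 = 7 + K + s)
(x(-10) + w(2, -2))² = ((1 - 10) + (7 + 2 - 2))² = (-9 + 7)² = (-2)² = 4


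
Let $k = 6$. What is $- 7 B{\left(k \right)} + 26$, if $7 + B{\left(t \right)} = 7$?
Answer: $26$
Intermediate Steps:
$B{\left(t \right)} = 0$ ($B{\left(t \right)} = -7 + 7 = 0$)
$- 7 B{\left(k \right)} + 26 = \left(-7\right) 0 + 26 = 0 + 26 = 26$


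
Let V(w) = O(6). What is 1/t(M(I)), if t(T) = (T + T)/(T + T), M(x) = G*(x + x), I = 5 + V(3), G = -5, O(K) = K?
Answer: 1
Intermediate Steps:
V(w) = 6
I = 11 (I = 5 + 6 = 11)
M(x) = -10*x (M(x) = -5*(x + x) = -10*x)
t(T) = 1 (t(T) = (2*T)/((2*T)) = (2*T)*(1/(2*T)) = 1)
1/t(M(I)) = 1/1 = 1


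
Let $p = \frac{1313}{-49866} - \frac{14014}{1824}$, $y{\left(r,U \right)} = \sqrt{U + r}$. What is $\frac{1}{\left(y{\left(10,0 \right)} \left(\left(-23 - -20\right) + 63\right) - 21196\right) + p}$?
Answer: $- \frac{1082818241114416}{22957924939623816557} - \frac{76601095007232 \sqrt{10}}{573948123490595413925} \approx -4.7587 \cdot 10^{-5}$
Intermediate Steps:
$p = - \frac{19478251}{2526544}$ ($p = 1313 \left(- \frac{1}{49866}\right) - \frac{7007}{912} = - \frac{1313}{49866} - \frac{7007}{912} = - \frac{19478251}{2526544} \approx -7.7094$)
$\frac{1}{\left(y{\left(10,0 \right)} \left(\left(-23 - -20\right) + 63\right) - 21196\right) + p} = \frac{1}{\left(\sqrt{0 + 10} \left(\left(-23 - -20\right) + 63\right) - 21196\right) - \frac{19478251}{2526544}} = \frac{1}{\left(\sqrt{10} \left(\left(-23 + 20\right) + 63\right) - 21196\right) - \frac{19478251}{2526544}} = \frac{1}{\left(\sqrt{10} \left(-3 + 63\right) - 21196\right) - \frac{19478251}{2526544}} = \frac{1}{\left(\sqrt{10} \cdot 60 - 21196\right) - \frac{19478251}{2526544}} = \frac{1}{\left(60 \sqrt{10} - 21196\right) - \frac{19478251}{2526544}} = \frac{1}{\left(-21196 + 60 \sqrt{10}\right) - \frac{19478251}{2526544}} = \frac{1}{- \frac{53572104875}{2526544} + 60 \sqrt{10}}$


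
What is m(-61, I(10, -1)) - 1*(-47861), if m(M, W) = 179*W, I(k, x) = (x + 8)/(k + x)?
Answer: 432002/9 ≈ 48000.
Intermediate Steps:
I(k, x) = (8 + x)/(k + x)
m(-61, I(10, -1)) - 1*(-47861) = 179*((8 - 1)/(10 - 1)) - 1*(-47861) = 179*(7/9) + 47861 = 1253/9 + 47861 = 432002/9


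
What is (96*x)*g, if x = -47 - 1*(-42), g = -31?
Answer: 14880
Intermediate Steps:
x = -5 (x = -47 + 42 = -5)
(96*x)*g = (96*(-5))*(-31) = -480*(-31) = 14880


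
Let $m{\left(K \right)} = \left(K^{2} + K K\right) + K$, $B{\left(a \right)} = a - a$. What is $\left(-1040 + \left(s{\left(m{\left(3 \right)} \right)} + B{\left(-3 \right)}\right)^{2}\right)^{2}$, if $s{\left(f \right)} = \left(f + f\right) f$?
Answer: $603548749456$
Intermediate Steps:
$B{\left(a \right)} = 0$
$m{\left(K \right)} = K + 2 K^{2}$ ($m{\left(K \right)} = \left(K^{2} + K^{2}\right) + K = 2 K^{2} + K = K + 2 K^{2}$)
$s{\left(f \right)} = 2 f^{2}$ ($s{\left(f \right)} = 2 f f = 2 f^{2}$)
$\left(-1040 + \left(s{\left(m{\left(3 \right)} \right)} + B{\left(-3 \right)}\right)^{2}\right)^{2} = \left(-1040 + \left(2 \left(3 \left(1 + 2 \cdot 3\right)\right)^{2} + 0\right)^{2}\right)^{2} = \left(-1040 + \left(2 \left(3 \left(1 + 6\right)\right)^{2} + 0\right)^{2}\right)^{2} = \left(-1040 + \left(2 \left(3 \cdot 7\right)^{2} + 0\right)^{2}\right)^{2} = \left(-1040 + \left(2 \cdot 21^{2} + 0\right)^{2}\right)^{2} = \left(-1040 + \left(2 \cdot 441 + 0\right)^{2}\right)^{2} = \left(-1040 + \left(882 + 0\right)^{2}\right)^{2} = \left(-1040 + 882^{2}\right)^{2} = \left(-1040 + 777924\right)^{2} = 776884^{2} = 603548749456$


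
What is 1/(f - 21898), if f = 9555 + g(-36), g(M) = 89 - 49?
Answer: -1/12303 ≈ -8.1281e-5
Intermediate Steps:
g(M) = 40
f = 9595 (f = 9555 + 40 = 9595)
1/(f - 21898) = 1/(9595 - 21898) = 1/(-12303) = -1/12303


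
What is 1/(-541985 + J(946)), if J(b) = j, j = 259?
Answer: -1/541726 ≈ -1.8460e-6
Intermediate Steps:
J(b) = 259
1/(-541985 + J(946)) = 1/(-541985 + 259) = 1/(-541726) = -1/541726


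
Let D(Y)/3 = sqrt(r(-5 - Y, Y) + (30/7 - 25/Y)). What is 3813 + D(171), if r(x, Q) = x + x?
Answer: 3813 + I*sqrt(55379737)/133 ≈ 3813.0 + 55.953*I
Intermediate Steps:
r(x, Q) = 2*x
D(Y) = 3*sqrt(-40/7 - 25/Y - 2*Y) (D(Y) = 3*sqrt(2*(-5 - Y) + (30/7 - 25/Y)) = 3*sqrt((-10 - 2*Y) + (30*(1/7) - 25/Y)) = 3*sqrt((-10 - 2*Y) + (30/7 - 25/Y)) = 3*sqrt(-40/7 - 25/Y - 2*Y))
3813 + D(171) = 3813 + 3*sqrt(-280 - 1225/171 - 98*171)/7 = 3813 + 3*sqrt(-280 - 1225*1/171 - 16758)/7 = 3813 + 3*sqrt(-280 - 1225/171 - 16758)/7 = 3813 + 3*sqrt(-2914723/171)/7 = 3813 + 3*(I*sqrt(55379737)/57)/7 = 3813 + I*sqrt(55379737)/133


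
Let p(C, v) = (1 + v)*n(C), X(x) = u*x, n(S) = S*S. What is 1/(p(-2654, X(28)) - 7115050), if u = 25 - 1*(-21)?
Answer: 1/9072234874 ≈ 1.1023e-10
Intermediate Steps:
n(S) = S²
u = 46 (u = 25 + 21 = 46)
X(x) = 46*x
p(C, v) = C²*(1 + v) (p(C, v) = (1 + v)*C² = C²*(1 + v))
1/(p(-2654, X(28)) - 7115050) = 1/((-2654)²*(1 + 46*28) - 7115050) = 1/(7043716*(1 + 1288) - 7115050) = 1/(7043716*1289 - 7115050) = 1/(9079349924 - 7115050) = 1/9072234874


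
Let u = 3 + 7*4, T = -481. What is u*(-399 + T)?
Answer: -27280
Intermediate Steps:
u = 31 (u = 3 + 28 = 31)
u*(-399 + T) = 31*(-399 - 481) = 31*(-880) = -27280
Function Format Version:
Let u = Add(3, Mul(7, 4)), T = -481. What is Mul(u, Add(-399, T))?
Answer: -27280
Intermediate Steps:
u = 31 (u = Add(3, 28) = 31)
Mul(u, Add(-399, T)) = Mul(31, Add(-399, -481)) = Mul(31, -880) = -27280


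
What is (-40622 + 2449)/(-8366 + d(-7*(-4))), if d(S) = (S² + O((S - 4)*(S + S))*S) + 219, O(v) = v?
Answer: -38173/30269 ≈ -1.2611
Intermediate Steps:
d(S) = 219 + S² + 2*S²*(-4 + S) (d(S) = (S² + ((S - 4)*(S + S))*S) + 219 = (S² + ((-4 + S)*(2*S))*S) + 219 = (S² + (2*S*(-4 + S))*S) + 219 = (S² + 2*S²*(-4 + S)) + 219 = 219 + S² + 2*S²*(-4 + S))
(-40622 + 2449)/(-8366 + d(-7*(-4))) = (-40622 + 2449)/(-8366 + (219 - 7*(-7*(-4))² + 2*(-7*(-4))³)) = -38173/(-8366 + (219 - 7*28² + 2*28³)) = -38173/(-8366 + (219 - 7*784 + 2*21952)) = -38173/(-8366 + (219 - 5488 + 43904)) = -38173/(-8366 + 38635) = -38173/30269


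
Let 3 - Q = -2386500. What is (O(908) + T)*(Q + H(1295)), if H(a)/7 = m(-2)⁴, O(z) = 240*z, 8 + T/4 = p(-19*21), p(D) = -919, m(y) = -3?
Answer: 511339038840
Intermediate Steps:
Q = 2386503 (Q = 3 - 1*(-2386500) = 3 + 2386500 = 2386503)
T = -3708 (T = -32 + 4*(-919) = -32 - 3676 = -3708)
H(a) = 567 (H(a) = 7*(-3)⁴ = 7*81 = 567)
(O(908) + T)*(Q + H(1295)) = (240*908 - 3708)*(2386503 + 567) = (217920 - 3708)*2387070 = 214212*2387070 = 511339038840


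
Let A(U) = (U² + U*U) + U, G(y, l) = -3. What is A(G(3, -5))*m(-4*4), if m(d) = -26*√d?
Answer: -1560*I ≈ -1560.0*I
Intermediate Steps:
A(U) = U + 2*U² (A(U) = (U² + U²) + U = 2*U² + U = U + 2*U²)
A(G(3, -5))*m(-4*4) = (-3*(1 + 2*(-3)))*(-26*4*I) = (-3*(1 - 6))*(-104*I) = (-3*(-5))*(-104*I) = 15*(-104*I) = -1560*I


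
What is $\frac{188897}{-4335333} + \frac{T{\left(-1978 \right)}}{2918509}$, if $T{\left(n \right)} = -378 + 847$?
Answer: $- \frac{549264323396}{12652708378497} \approx -0.043411$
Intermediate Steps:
$T{\left(n \right)} = 469$
$\frac{188897}{-4335333} + \frac{T{\left(-1978 \right)}}{2918509} = \frac{188897}{-4335333} + \frac{469}{2918509} = 188897 \left(- \frac{1}{4335333}\right) + 469 \cdot \frac{1}{2918509} = - \frac{188897}{4335333} + \frac{469}{2918509} = - \frac{549264323396}{12652708378497}$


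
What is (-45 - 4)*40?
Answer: -1960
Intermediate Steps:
(-45 - 4)*40 = -49*40 = -1960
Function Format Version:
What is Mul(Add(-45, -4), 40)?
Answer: -1960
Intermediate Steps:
Mul(Add(-45, -4), 40) = Mul(-49, 40) = -1960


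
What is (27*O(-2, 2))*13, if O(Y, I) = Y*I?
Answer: -1404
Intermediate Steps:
O(Y, I) = I*Y
(27*O(-2, 2))*13 = (27*(2*(-2)))*13 = (27*(-4))*13 = -108*13 = -1404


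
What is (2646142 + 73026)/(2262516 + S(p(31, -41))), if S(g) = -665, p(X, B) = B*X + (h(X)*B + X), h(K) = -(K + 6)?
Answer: 2719168/2261851 ≈ 1.2022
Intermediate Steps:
h(K) = -6 - K (h(K) = -(6 + K) = -6 - K)
p(X, B) = X + B*X + B*(-6 - X) (p(X, B) = B*X + ((-6 - X)*B + X) = B*X + (B*(-6 - X) + X) = B*X + (X + B*(-6 - X)) = X + B*X + B*(-6 - X))
(2646142 + 73026)/(2262516 + S(p(31, -41))) = (2646142 + 73026)/(2262516 - 665) = 2719168/2261851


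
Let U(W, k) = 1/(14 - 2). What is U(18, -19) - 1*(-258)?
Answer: 3097/12 ≈ 258.08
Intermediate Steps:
U(W, k) = 1/12
U(18, -19) - 1*(-258) = 1/12 - 1*(-258) = 1/12 + 258 = 3097/12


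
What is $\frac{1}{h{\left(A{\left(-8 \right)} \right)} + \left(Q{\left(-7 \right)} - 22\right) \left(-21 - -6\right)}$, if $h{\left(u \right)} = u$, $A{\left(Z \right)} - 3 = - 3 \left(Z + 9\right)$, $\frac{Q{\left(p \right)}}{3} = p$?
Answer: $\frac{1}{645} \approx 0.0015504$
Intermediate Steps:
$Q{\left(p \right)} = 3 p$
$A{\left(Z \right)} = -24 - 3 Z$ ($A{\left(Z \right)} = 3 - 3 \left(Z + 9\right) = 3 - 3 \left(9 + Z\right) = 3 - \left(27 + 3 Z\right) = -24 - 3 Z$)
$\frac{1}{h{\left(A{\left(-8 \right)} \right)} + \left(Q{\left(-7 \right)} - 22\right) \left(-21 - -6\right)} = \frac{1}{\left(-24 - -24\right) + \left(3 \left(-7\right) - 22\right) \left(-21 - -6\right)} = \frac{1}{\left(-24 + 24\right) + \left(-21 - 22\right) \left(-21 + 6\right)} = \frac{1}{0 - -645} = \frac{1}{0 + 645} = \frac{1}{645}$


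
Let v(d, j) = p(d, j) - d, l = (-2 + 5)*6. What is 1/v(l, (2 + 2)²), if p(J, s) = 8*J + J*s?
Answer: 1/414 ≈ 0.0024155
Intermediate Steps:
l = 18 (l = 3*6 = 18)
v(d, j) = -d + d*(8 + j) (v(d, j) = d*(8 + j) - d = -d + d*(8 + j))
1/v(l, (2 + 2)²) = 1/(18*(7 + (2 + 2)²)) = 1/(18*(7 + 4²)) = 1/(18*(7 + 16)) = 1/(18*23) = 1/414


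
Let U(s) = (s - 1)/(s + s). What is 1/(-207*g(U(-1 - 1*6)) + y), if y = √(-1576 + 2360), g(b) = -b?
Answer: 7/1024 ≈ 0.0068359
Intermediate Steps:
U(s) = (-1 + s)/(2*s) (U(s) = (-1 + s)/((2*s)) = (-1 + s)*(1/(2*s)) = (-1 + s)/(2*s))
y = 28 (y = √784 = 28)
1/(-207*g(U(-1 - 1*6)) + y) = 1/(-(-207)*(-1 + (-1 - 1*6))/(2*(-1 - 1*6)) + 28) = 1/(-(-207)*(-1 + (-1 - 6))/(2*(-1 - 6)) + 28) = 1/(-(-207)*(½)*(-1 - 7)/(-7) + 28) = 1/(-(-207)*(½)*(-⅐)*(-8) + 28) = 1/(-(-207)*4/7 + 28) = 1/(-207*(-4/7) + 28) = 1/(828/7 + 28) = 1/(1024/7) = 7/1024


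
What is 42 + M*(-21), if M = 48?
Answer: -966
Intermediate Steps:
42 + M*(-21) = 42 + 48*(-21) = 42 - 1008 = -966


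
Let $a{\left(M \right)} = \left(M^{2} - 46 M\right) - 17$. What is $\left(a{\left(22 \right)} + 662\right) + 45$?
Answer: $162$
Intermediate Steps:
$a{\left(M \right)} = -17 + M^{2} - 46 M$
$\left(a{\left(22 \right)} + 662\right) + 45 = \left(\left(-17 + 22^{2} - 1012\right) + 662\right) + 45 = \left(\left(-17 + 484 - 1012\right) + 662\right) + 45 = \left(-545 + 662\right) + 45 = 117 + 45 = 162$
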